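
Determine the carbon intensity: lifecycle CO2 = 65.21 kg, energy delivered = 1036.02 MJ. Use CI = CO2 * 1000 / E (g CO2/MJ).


CI = CO2 * 1000 / E
= 65.21 * 1000 / 1036.02
= 62.9428 g CO2/MJ

62.9428 g CO2/MJ


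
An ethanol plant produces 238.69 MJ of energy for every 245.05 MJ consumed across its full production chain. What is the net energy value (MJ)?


NEV = E_out - E_in
= 238.69 - 245.05
= -6.3600 MJ

-6.3600 MJ


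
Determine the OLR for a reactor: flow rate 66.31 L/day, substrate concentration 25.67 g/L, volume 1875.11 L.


OLR = Q * S / V
= 66.31 * 25.67 / 1875.11
= 0.9078 g/L/day

0.9078 g/L/day


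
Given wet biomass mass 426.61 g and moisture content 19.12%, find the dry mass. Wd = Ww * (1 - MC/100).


Wd = Ww * (1 - MC/100)
= 426.61 * (1 - 19.12/100)
= 345.0422 g

345.0422 g


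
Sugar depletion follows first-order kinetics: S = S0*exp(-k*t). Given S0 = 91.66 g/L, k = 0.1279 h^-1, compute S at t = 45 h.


S = S0 * exp(-k * t)
S = 91.66 * exp(-0.1279 * 45)
S = 0.2901 g/L

0.2901 g/L


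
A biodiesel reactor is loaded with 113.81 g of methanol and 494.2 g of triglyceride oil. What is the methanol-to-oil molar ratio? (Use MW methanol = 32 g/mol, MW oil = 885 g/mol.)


Molar ratio = n_MeOH / n_oil = (MeOH/32) / (oil/885) = (MeOH * 885) / (32 * oil)
= (113.81 * 885) / (32 * 494.2)
= 6.3690

6.3690


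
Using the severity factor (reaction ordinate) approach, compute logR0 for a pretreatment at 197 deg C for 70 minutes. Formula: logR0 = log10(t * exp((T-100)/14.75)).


logR0 = log10(t * exp((T - 100) / 14.75))
= log10(70 * exp((197 - 100) / 14.75))
= 4.7011

4.7011


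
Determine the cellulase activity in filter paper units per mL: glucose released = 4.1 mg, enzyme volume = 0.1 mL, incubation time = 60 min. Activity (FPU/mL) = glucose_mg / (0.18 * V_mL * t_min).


Activity = glucose_mg / (0.18 mg/umol * V_mL * t_min)
= 4.1 / (0.18 * 0.1 * 60)
= 3.7963 FPU/mL

3.7963 FPU/mL


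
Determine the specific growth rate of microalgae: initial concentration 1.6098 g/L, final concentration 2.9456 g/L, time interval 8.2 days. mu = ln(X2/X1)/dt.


mu = ln(X2/X1) / dt
= ln(2.9456/1.6098) / 8.2
= 0.0737 per day

0.0737 per day


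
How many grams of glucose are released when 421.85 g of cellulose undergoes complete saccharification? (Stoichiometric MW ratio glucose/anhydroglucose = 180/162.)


glucose = cellulose * 180/162
= 421.85 * 180/162
= 468.7222 g

468.7222 g


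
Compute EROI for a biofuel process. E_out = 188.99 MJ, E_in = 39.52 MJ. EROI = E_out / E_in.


EROI = E_out / E_in
= 188.99 / 39.52
= 4.7821

4.7821


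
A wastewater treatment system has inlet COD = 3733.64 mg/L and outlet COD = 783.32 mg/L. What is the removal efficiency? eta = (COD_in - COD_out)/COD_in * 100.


eta = (COD_in - COD_out) / COD_in * 100
= (3733.64 - 783.32) / 3733.64 * 100
= 79.0199%

79.0199%


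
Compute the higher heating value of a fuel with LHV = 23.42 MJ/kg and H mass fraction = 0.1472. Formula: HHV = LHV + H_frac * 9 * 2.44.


HHV = LHV + H_frac * 9 * 2.44
= 23.42 + 0.1472 * 9 * 2.44
= 26.6525 MJ/kg

26.6525 MJ/kg


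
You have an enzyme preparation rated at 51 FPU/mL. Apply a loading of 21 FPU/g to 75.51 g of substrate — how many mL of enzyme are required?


V = dosage * m_sub / activity
V = 21 * 75.51 / 51
V = 31.0924 mL

31.0924 mL


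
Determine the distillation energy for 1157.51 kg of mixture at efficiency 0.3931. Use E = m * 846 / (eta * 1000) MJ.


E = m * 846 / (eta * 1000)
= 1157.51 * 846 / (0.3931 * 1000)
= 2491.1052 MJ

2491.1052 MJ


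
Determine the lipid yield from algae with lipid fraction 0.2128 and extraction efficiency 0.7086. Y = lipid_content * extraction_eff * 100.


Y = lipid_content * extraction_eff * 100
= 0.2128 * 0.7086 * 100
= 15.0790%

15.0790%


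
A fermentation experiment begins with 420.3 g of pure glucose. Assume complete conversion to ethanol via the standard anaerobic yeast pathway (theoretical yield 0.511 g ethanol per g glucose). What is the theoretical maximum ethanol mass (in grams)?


Theoretical ethanol yield: m_EtOH = 0.511 * m_glucose
m_EtOH = 0.511 * 420.3 = 214.7733 g

214.7733 g


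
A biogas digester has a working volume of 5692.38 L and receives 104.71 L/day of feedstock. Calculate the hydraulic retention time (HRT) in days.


HRT = V / Q
= 5692.38 / 104.71
= 54.3633 days

54.3633 days


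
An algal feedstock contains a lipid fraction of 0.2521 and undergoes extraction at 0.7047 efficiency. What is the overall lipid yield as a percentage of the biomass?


Y = lipid_content * extraction_eff * 100
= 0.2521 * 0.7047 * 100
= 17.7655%

17.7655%


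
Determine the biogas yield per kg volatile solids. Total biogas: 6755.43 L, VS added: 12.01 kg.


Y = V / VS
= 6755.43 / 12.01
= 562.4838 L/kg VS

562.4838 L/kg VS


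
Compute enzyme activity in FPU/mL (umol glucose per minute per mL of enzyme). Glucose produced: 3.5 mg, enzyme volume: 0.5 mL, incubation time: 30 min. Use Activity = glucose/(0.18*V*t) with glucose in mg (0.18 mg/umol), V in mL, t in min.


Activity = glucose_mg / (0.18 mg/umol * V_mL * t_min)
= 3.5 / (0.18 * 0.5 * 30)
= 1.2963 FPU/mL

1.2963 FPU/mL


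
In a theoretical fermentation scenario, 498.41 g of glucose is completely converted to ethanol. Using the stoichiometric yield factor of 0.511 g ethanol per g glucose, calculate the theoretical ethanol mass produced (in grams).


Theoretical ethanol yield: m_EtOH = 0.511 * m_glucose
m_EtOH = 0.511 * 498.41 = 254.6875 g

254.6875 g


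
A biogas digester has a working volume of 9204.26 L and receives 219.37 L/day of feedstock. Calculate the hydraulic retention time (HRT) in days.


HRT = V / Q
= 9204.26 / 219.37
= 41.9577 days

41.9577 days


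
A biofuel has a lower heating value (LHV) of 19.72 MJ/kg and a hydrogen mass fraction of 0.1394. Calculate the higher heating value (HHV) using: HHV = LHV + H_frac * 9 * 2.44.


HHV = LHV + H_frac * 9 * 2.44
= 19.72 + 0.1394 * 9 * 2.44
= 22.7812 MJ/kg

22.7812 MJ/kg


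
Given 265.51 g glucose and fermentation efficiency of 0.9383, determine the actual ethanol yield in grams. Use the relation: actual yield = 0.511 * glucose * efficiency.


Actual ethanol: m = 0.511 * 265.51 * 0.9383
m = 127.3044 g

127.3044 g


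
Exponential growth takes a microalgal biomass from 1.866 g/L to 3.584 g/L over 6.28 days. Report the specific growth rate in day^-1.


mu = ln(X2/X1) / dt
= ln(3.584/1.866) / 6.28
= 0.1039 per day

0.1039 per day


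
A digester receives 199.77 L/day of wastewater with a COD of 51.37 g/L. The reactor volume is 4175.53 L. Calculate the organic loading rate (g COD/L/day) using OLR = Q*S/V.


OLR = Q * S / V
= 199.77 * 51.37 / 4175.53
= 2.4577 g/L/day

2.4577 g/L/day


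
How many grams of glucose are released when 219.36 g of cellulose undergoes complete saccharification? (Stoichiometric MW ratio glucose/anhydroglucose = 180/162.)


glucose = cellulose * 180/162
= 219.36 * 180/162
= 243.7333 g

243.7333 g


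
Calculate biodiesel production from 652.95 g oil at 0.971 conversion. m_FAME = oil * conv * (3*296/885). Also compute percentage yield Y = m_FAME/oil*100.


m_FAME = oil * conv * (3 * 296 / 885) = oil * conv * (888/885)
= 652.95 * 0.971 * 888 / 885
= 636.1637 g
Y = m_FAME / oil * 100 = conv * (888/885) * 100
= 0.971 * 888 / 885 * 100
= 97.43%

636.1637 g FAME; Y = 97.43%


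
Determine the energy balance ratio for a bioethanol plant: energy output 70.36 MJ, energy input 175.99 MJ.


EROI = E_out / E_in
= 70.36 / 175.99
= 0.3998

0.3998


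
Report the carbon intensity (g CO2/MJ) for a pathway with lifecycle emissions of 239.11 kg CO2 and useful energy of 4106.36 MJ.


CI = CO2 * 1000 / E
= 239.11 * 1000 / 4106.36
= 58.2292 g CO2/MJ

58.2292 g CO2/MJ


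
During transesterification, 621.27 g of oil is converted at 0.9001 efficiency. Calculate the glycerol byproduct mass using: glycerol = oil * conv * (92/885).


glycerol = oil * conv * (92/885)
= 621.27 * 0.9001 * 92 / 885
= 58.1321 g

58.1321 g


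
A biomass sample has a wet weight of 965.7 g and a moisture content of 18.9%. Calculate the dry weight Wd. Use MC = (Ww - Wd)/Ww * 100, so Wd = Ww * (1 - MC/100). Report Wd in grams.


Wd = Ww * (1 - MC/100)
= 965.7 * (1 - 18.9/100)
= 783.1827 g

783.1827 g


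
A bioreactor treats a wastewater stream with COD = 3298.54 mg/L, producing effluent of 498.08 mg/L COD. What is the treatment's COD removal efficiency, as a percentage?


eta = (COD_in - COD_out) / COD_in * 100
= (3298.54 - 498.08) / 3298.54 * 100
= 84.9000%

84.9000%


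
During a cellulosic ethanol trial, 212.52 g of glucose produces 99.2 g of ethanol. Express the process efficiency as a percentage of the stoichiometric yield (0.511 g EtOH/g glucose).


Fermentation efficiency = (actual / (0.511 * glucose)) * 100
= (99.2 / (0.511 * 212.52)) * 100
= 91.3463%

91.3463%


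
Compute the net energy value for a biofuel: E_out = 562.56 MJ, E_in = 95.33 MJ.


NEV = E_out - E_in
= 562.56 - 95.33
= 467.2300 MJ

467.2300 MJ


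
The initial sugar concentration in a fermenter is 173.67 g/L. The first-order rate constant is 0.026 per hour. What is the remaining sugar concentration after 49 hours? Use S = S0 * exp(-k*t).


S = S0 * exp(-k * t)
S = 173.67 * exp(-0.026 * 49)
S = 48.5773 g/L

48.5773 g/L


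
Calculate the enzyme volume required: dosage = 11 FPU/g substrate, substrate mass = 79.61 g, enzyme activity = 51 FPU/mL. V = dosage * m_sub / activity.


V = dosage * m_sub / activity
V = 11 * 79.61 / 51
V = 17.1708 mL

17.1708 mL


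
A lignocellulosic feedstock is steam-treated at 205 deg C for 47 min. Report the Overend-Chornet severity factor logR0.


logR0 = log10(t * exp((T - 100) / 14.75))
= log10(47 * exp((205 - 100) / 14.75))
= 4.7637

4.7637


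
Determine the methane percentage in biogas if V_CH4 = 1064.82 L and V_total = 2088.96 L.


CH4% = V_CH4 / V_total * 100
= 1064.82 / 2088.96 * 100
= 50.9737%

50.9737%


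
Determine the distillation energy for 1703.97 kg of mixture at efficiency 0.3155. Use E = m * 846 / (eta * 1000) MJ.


E = m * 846 / (eta * 1000)
= 1703.97 * 846 / (0.3155 * 1000)
= 4569.1240 MJ

4569.1240 MJ


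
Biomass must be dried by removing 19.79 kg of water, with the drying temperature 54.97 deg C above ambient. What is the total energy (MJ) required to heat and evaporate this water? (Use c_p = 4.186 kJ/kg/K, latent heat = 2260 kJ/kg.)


E = m_water * (4.186 * dT + 2260) / 1000
= 19.79 * (4.186 * 54.97 + 2260) / 1000
= 49.2792 MJ

49.2792 MJ


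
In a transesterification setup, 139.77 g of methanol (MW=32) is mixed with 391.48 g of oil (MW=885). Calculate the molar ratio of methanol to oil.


Molar ratio = n_MeOH / n_oil = (MeOH/32) / (oil/885) = (MeOH * 885) / (32 * oil)
= (139.77 * 885) / (32 * 391.48)
= 9.8741

9.8741


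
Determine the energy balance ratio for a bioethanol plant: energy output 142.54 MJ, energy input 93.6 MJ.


EROI = E_out / E_in
= 142.54 / 93.6
= 1.5229

1.5229


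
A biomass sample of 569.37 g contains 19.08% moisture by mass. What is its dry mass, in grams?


Wd = Ww * (1 - MC/100)
= 569.37 * (1 - 19.08/100)
= 460.7342 g

460.7342 g


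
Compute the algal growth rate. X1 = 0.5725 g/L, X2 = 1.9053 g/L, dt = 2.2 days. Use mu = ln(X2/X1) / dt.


mu = ln(X2/X1) / dt
= ln(1.9053/0.5725) / 2.2
= 0.5465 per day

0.5465 per day


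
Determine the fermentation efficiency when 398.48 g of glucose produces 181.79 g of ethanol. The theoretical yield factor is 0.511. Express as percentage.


Fermentation efficiency = (actual / (0.511 * glucose)) * 100
= (181.79 / (0.511 * 398.48)) * 100
= 89.2776%

89.2776%


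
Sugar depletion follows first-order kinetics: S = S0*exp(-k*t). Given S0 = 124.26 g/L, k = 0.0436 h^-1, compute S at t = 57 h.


S = S0 * exp(-k * t)
S = 124.26 * exp(-0.0436 * 57)
S = 10.3520 g/L

10.3520 g/L


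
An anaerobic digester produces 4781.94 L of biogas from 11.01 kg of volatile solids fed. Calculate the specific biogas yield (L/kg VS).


Y = V / VS
= 4781.94 / 11.01
= 434.3270 L/kg VS

434.3270 L/kg VS


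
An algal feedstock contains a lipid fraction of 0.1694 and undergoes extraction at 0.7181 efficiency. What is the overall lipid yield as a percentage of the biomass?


Y = lipid_content * extraction_eff * 100
= 0.1694 * 0.7181 * 100
= 12.1646%

12.1646%


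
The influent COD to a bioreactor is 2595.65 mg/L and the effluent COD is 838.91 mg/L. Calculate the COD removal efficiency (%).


eta = (COD_in - COD_out) / COD_in * 100
= (2595.65 - 838.91) / 2595.65 * 100
= 67.6802%

67.6802%


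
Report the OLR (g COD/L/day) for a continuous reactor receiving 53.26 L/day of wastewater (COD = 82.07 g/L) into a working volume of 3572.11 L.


OLR = Q * S / V
= 53.26 * 82.07 / 3572.11
= 1.2237 g/L/day

1.2237 g/L/day


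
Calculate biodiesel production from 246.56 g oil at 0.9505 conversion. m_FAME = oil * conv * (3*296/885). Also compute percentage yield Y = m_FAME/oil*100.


m_FAME = oil * conv * (3 * 296 / 885) = oil * conv * (888/885)
= 246.56 * 0.9505 * 888 / 885
= 235.1497 g
Y = m_FAME / oil * 100 = conv * (888/885) * 100
= 0.9505 * 888 / 885 * 100
= 95.37%

235.1497 g FAME; Y = 95.37%


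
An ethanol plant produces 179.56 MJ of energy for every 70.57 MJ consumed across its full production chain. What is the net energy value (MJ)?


NEV = E_out - E_in
= 179.56 - 70.57
= 108.9900 MJ

108.9900 MJ


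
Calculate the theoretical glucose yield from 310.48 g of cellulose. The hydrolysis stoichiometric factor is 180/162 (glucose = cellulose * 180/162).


glucose = cellulose * 180/162
= 310.48 * 180/162
= 344.9778 g

344.9778 g


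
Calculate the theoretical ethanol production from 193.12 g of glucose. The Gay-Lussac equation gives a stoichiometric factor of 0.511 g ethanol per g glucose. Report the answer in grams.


Theoretical ethanol yield: m_EtOH = 0.511 * m_glucose
m_EtOH = 0.511 * 193.12 = 98.6843 g

98.6843 g


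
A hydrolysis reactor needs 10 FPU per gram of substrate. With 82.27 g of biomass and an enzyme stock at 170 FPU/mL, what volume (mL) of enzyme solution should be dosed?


V = dosage * m_sub / activity
V = 10 * 82.27 / 170
V = 4.8394 mL

4.8394 mL


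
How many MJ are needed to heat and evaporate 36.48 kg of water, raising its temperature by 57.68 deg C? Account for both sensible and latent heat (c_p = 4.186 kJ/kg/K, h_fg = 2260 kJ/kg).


E = m_water * (4.186 * dT + 2260) / 1000
= 36.48 * (4.186 * 57.68 + 2260) / 1000
= 91.2528 MJ

91.2528 MJ


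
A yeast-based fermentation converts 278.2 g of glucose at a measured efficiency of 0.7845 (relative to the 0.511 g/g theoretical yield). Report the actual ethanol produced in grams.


Actual ethanol: m = 0.511 * 278.2 * 0.7845
m = 111.5247 g

111.5247 g


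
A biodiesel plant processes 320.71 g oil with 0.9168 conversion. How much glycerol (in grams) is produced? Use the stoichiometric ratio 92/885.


glycerol = oil * conv * (92/885)
= 320.71 * 0.9168 * 92 / 885
= 30.5655 g

30.5655 g


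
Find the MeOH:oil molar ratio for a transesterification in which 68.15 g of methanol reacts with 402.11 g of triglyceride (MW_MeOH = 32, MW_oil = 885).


Molar ratio = n_MeOH / n_oil = (MeOH/32) / (oil/885) = (MeOH * 885) / (32 * oil)
= (68.15 * 885) / (32 * 402.11)
= 4.6872

4.6872


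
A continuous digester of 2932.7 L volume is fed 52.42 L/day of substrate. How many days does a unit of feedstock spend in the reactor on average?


HRT = V / Q
= 2932.7 / 52.42
= 55.9462 days

55.9462 days


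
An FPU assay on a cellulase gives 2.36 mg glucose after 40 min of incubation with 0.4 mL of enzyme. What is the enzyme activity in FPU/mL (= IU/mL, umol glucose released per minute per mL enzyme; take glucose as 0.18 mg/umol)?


Activity = glucose_mg / (0.18 mg/umol * V_mL * t_min)
= 2.36 / (0.18 * 0.4 * 40)
= 0.8194 FPU/mL

0.8194 FPU/mL


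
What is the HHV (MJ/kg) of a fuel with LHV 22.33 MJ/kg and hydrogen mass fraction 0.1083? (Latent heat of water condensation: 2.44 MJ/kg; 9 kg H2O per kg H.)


HHV = LHV + H_frac * 9 * 2.44
= 22.33 + 0.1083 * 9 * 2.44
= 24.7083 MJ/kg

24.7083 MJ/kg


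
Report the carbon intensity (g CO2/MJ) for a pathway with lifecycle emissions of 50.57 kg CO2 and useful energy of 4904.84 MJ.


CI = CO2 * 1000 / E
= 50.57 * 1000 / 4904.84
= 10.3102 g CO2/MJ

10.3102 g CO2/MJ


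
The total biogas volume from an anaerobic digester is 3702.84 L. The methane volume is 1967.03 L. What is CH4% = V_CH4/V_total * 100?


CH4% = V_CH4 / V_total * 100
= 1967.03 / 3702.84 * 100
= 53.1222%

53.1222%


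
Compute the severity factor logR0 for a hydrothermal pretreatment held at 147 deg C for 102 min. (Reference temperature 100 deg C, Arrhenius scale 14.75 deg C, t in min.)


logR0 = log10(t * exp((T - 100) / 14.75))
= log10(102 * exp((147 - 100) / 14.75))
= 3.3925

3.3925


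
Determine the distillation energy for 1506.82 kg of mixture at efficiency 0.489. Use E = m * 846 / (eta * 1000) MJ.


E = m * 846 / (eta * 1000)
= 1506.82 * 846 / (0.489 * 1000)
= 2606.8910 MJ

2606.8910 MJ


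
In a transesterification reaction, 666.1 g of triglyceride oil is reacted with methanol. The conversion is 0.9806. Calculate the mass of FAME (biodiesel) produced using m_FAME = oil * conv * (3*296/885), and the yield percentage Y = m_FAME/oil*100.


m_FAME = oil * conv * (3 * 296 / 885) = oil * conv * (888/885)
= 666.1 * 0.9806 * 888 / 885
= 655.3918 g
Y = m_FAME / oil * 100 = conv * (888/885) * 100
= 0.9806 * 888 / 885 * 100
= 98.39%

655.3918 g FAME; Y = 98.39%


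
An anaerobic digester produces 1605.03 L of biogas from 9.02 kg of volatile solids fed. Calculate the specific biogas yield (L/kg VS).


Y = V / VS
= 1605.03 / 9.02
= 177.9412 L/kg VS

177.9412 L/kg VS


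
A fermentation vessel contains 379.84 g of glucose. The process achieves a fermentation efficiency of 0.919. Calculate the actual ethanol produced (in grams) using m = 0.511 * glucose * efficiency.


Actual ethanol: m = 0.511 * 379.84 * 0.919
m = 178.3763 g

178.3763 g


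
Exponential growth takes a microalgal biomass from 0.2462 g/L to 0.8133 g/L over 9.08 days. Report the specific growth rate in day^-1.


mu = ln(X2/X1) / dt
= ln(0.8133/0.2462) / 9.08
= 0.1316 per day

0.1316 per day


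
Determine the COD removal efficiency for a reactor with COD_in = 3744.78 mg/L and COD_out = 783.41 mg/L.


eta = (COD_in - COD_out) / COD_in * 100
= (3744.78 - 783.41) / 3744.78 * 100
= 79.0799%

79.0799%


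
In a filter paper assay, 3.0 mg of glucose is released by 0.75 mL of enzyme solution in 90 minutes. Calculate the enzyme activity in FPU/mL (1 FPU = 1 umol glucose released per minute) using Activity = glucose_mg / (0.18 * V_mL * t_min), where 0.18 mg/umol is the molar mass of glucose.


Activity = glucose_mg / (0.18 mg/umol * V_mL * t_min)
= 3.0 / (0.18 * 0.75 * 90)
= 0.2469 FPU/mL

0.2469 FPU/mL


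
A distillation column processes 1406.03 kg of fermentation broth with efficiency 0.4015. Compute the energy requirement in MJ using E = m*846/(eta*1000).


E = m * 846 / (eta * 1000)
= 1406.03 * 846 / (0.4015 * 1000)
= 2962.6435 MJ

2962.6435 MJ


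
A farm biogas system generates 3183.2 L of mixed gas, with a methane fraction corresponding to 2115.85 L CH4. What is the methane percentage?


CH4% = V_CH4 / V_total * 100
= 2115.85 / 3183.2 * 100
= 66.4693%

66.4693%


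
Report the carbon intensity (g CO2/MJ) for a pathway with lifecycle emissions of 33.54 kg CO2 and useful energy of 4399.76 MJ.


CI = CO2 * 1000 / E
= 33.54 * 1000 / 4399.76
= 7.6231 g CO2/MJ

7.6231 g CO2/MJ


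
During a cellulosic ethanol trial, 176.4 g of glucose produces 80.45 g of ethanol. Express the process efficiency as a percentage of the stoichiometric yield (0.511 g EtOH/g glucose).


Fermentation efficiency = (actual / (0.511 * glucose)) * 100
= (80.45 / (0.511 * 176.4)) * 100
= 89.2497%

89.2497%


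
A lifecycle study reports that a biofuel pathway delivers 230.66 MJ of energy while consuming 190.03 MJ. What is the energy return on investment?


EROI = E_out / E_in
= 230.66 / 190.03
= 1.2138

1.2138


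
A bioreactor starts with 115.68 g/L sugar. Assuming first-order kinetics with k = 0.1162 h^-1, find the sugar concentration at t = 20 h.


S = S0 * exp(-k * t)
S = 115.68 * exp(-0.1162 * 20)
S = 11.3229 g/L

11.3229 g/L


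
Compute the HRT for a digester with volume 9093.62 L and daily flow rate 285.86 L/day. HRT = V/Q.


HRT = V / Q
= 9093.62 / 285.86
= 31.8114 days

31.8114 days


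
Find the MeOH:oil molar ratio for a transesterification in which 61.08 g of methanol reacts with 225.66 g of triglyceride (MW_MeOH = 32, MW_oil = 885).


Molar ratio = n_MeOH / n_oil = (MeOH/32) / (oil/885) = (MeOH * 885) / (32 * oil)
= (61.08 * 885) / (32 * 225.66)
= 7.4858

7.4858


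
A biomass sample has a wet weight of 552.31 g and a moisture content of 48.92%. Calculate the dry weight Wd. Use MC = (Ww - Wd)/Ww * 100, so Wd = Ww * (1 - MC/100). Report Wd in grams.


Wd = Ww * (1 - MC/100)
= 552.31 * (1 - 48.92/100)
= 282.1199 g

282.1199 g


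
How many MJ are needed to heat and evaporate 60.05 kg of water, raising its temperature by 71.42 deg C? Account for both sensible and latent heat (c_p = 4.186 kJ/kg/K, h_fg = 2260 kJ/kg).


E = m_water * (4.186 * dT + 2260) / 1000
= 60.05 * (4.186 * 71.42 + 2260) / 1000
= 153.6658 MJ

153.6658 MJ


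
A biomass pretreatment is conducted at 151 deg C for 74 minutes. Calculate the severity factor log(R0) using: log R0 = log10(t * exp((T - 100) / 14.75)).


logR0 = log10(t * exp((T - 100) / 14.75))
= log10(74 * exp((151 - 100) / 14.75))
= 3.3709

3.3709


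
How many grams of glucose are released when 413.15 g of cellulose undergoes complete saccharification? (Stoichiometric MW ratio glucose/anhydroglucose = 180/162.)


glucose = cellulose * 180/162
= 413.15 * 180/162
= 459.0556 g

459.0556 g


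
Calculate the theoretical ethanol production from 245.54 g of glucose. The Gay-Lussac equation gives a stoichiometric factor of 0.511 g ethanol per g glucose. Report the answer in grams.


Theoretical ethanol yield: m_EtOH = 0.511 * m_glucose
m_EtOH = 0.511 * 245.54 = 125.4709 g

125.4709 g


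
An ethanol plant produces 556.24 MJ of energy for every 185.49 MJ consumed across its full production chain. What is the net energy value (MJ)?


NEV = E_out - E_in
= 556.24 - 185.49
= 370.7500 MJ

370.7500 MJ


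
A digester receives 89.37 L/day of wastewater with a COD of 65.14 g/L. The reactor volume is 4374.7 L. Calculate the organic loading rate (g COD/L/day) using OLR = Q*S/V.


OLR = Q * S / V
= 89.37 * 65.14 / 4374.7
= 1.3307 g/L/day

1.3307 g/L/day


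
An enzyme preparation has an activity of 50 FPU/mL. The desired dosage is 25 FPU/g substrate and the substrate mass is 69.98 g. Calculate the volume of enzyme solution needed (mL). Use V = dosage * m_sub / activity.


V = dosage * m_sub / activity
V = 25 * 69.98 / 50
V = 34.9900 mL

34.9900 mL


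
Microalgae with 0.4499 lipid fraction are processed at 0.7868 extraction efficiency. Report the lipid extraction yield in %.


Y = lipid_content * extraction_eff * 100
= 0.4499 * 0.7868 * 100
= 35.3981%

35.3981%


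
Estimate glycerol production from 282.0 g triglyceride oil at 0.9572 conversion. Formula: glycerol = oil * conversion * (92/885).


glycerol = oil * conv * (92/885)
= 282.0 * 0.9572 * 92 / 885
= 28.0606 g

28.0606 g


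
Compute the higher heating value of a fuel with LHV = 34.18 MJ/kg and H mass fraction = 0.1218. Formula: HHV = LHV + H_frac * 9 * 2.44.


HHV = LHV + H_frac * 9 * 2.44
= 34.18 + 0.1218 * 9 * 2.44
= 36.8547 MJ/kg

36.8547 MJ/kg


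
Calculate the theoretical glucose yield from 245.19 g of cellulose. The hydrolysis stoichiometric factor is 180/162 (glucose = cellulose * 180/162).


glucose = cellulose * 180/162
= 245.19 * 180/162
= 272.4333 g

272.4333 g


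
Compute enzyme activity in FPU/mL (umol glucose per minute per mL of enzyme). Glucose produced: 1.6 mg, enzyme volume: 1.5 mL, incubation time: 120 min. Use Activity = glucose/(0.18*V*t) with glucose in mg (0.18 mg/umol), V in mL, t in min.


Activity = glucose_mg / (0.18 mg/umol * V_mL * t_min)
= 1.6 / (0.18 * 1.5 * 120)
= 0.0494 FPU/mL

0.0494 FPU/mL


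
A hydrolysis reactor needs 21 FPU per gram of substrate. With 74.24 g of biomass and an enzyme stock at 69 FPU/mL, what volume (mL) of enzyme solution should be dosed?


V = dosage * m_sub / activity
V = 21 * 74.24 / 69
V = 22.5948 mL

22.5948 mL


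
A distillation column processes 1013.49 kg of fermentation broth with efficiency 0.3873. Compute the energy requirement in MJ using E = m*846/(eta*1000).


E = m * 846 / (eta * 1000)
= 1013.49 * 846 / (0.3873 * 1000)
= 2213.8201 MJ

2213.8201 MJ


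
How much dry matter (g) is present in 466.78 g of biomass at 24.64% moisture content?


Wd = Ww * (1 - MC/100)
= 466.78 * (1 - 24.64/100)
= 351.7654 g

351.7654 g


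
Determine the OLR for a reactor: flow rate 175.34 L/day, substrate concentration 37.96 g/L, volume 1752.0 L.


OLR = Q * S / V
= 175.34 * 37.96 / 1752.0
= 3.7990 g/L/day

3.7990 g/L/day


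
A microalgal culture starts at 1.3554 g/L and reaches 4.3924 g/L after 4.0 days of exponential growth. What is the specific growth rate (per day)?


mu = ln(X2/X1) / dt
= ln(4.3924/1.3554) / 4.0
= 0.2939 per day

0.2939 per day


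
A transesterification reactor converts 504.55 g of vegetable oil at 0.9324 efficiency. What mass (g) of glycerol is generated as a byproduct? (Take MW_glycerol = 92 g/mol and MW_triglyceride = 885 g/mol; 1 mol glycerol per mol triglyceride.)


glycerol = oil * conv * (92/885)
= 504.55 * 0.9324 * 92 / 885
= 48.9047 g

48.9047 g


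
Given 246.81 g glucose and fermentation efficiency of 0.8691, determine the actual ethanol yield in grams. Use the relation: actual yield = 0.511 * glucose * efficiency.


Actual ethanol: m = 0.511 * 246.81 * 0.8691
m = 109.6108 g

109.6108 g


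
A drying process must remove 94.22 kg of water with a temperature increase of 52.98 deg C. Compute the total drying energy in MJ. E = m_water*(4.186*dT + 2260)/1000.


E = m_water * (4.186 * dT + 2260) / 1000
= 94.22 * (4.186 * 52.98 + 2260) / 1000
= 233.8328 MJ

233.8328 MJ


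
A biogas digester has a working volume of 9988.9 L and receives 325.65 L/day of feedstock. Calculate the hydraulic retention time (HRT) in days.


HRT = V / Q
= 9988.9 / 325.65
= 30.6737 days

30.6737 days


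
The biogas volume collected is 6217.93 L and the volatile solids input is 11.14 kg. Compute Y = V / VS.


Y = V / VS
= 6217.93 / 11.14
= 558.1625 L/kg VS

558.1625 L/kg VS


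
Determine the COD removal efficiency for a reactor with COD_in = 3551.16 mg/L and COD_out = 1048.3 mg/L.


eta = (COD_in - COD_out) / COD_in * 100
= (3551.16 - 1048.3) / 3551.16 * 100
= 70.4801%

70.4801%


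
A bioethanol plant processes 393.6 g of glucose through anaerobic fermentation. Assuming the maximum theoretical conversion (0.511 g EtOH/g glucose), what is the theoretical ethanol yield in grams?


Theoretical ethanol yield: m_EtOH = 0.511 * m_glucose
m_EtOH = 0.511 * 393.6 = 201.1296 g

201.1296 g


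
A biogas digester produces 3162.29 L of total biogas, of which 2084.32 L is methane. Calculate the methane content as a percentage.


CH4% = V_CH4 / V_total * 100
= 2084.32 / 3162.29 * 100
= 65.9117%

65.9117%


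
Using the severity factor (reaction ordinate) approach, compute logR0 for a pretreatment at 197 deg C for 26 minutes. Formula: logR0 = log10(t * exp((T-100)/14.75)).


logR0 = log10(t * exp((T - 100) / 14.75))
= log10(26 * exp((197 - 100) / 14.75))
= 4.2710

4.2710


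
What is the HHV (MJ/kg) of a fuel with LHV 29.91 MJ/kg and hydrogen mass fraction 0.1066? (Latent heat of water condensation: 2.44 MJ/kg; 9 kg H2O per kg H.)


HHV = LHV + H_frac * 9 * 2.44
= 29.91 + 0.1066 * 9 * 2.44
= 32.2509 MJ/kg

32.2509 MJ/kg


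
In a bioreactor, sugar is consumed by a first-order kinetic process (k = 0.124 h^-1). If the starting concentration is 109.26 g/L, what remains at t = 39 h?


S = S0 * exp(-k * t)
S = 109.26 * exp(-0.124 * 39)
S = 0.8674 g/L

0.8674 g/L


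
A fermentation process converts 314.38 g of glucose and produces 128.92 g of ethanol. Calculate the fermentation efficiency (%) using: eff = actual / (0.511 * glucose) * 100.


Fermentation efficiency = (actual / (0.511 * glucose)) * 100
= (128.92 / (0.511 * 314.38)) * 100
= 80.2499%

80.2499%


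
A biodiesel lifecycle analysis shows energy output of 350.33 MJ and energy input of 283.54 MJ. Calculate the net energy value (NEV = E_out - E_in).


NEV = E_out - E_in
= 350.33 - 283.54
= 66.7900 MJ

66.7900 MJ


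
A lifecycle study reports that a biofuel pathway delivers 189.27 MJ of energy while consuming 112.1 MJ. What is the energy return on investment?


EROI = E_out / E_in
= 189.27 / 112.1
= 1.6884

1.6884


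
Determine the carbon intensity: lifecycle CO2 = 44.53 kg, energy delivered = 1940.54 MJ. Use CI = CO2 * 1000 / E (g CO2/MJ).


CI = CO2 * 1000 / E
= 44.53 * 1000 / 1940.54
= 22.9472 g CO2/MJ

22.9472 g CO2/MJ


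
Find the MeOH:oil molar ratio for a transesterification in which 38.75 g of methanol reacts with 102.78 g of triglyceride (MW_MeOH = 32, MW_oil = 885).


Molar ratio = n_MeOH / n_oil = (MeOH/32) / (oil/885) = (MeOH * 885) / (32 * oil)
= (38.75 * 885) / (32 * 102.78)
= 10.4269

10.4269


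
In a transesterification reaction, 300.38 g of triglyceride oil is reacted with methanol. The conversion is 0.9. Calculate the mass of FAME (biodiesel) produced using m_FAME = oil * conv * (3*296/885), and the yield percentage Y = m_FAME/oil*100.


m_FAME = oil * conv * (3 * 296 / 885) = oil * conv * (888/885)
= 300.38 * 0.9 * 888 / 885
= 271.2584 g
Y = m_FAME / oil * 100 = conv * (888/885) * 100
= 0.9 * 888 / 885 * 100
= 90.31%

271.2584 g FAME; Y = 90.31%


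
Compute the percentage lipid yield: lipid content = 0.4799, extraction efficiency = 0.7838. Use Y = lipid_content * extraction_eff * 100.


Y = lipid_content * extraction_eff * 100
= 0.4799 * 0.7838 * 100
= 37.6146%

37.6146%


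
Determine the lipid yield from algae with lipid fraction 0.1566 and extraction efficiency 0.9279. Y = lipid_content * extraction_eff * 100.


Y = lipid_content * extraction_eff * 100
= 0.1566 * 0.9279 * 100
= 14.5309%

14.5309%


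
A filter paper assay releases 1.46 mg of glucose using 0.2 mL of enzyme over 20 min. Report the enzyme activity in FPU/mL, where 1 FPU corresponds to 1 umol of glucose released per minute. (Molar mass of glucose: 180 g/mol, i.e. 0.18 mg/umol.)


Activity = glucose_mg / (0.18 mg/umol * V_mL * t_min)
= 1.46 / (0.18 * 0.2 * 20)
= 2.0278 FPU/mL

2.0278 FPU/mL


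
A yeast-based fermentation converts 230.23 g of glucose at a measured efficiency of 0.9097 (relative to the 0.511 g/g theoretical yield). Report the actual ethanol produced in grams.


Actual ethanol: m = 0.511 * 230.23 * 0.9097
m = 107.0240 g

107.0240 g


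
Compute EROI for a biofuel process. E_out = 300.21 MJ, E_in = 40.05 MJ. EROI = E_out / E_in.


EROI = E_out / E_in
= 300.21 / 40.05
= 7.4959

7.4959


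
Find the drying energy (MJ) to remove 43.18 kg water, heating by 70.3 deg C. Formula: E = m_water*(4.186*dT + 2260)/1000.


E = m_water * (4.186 * dT + 2260) / 1000
= 43.18 * (4.186 * 70.3 + 2260) / 1000
= 110.2936 MJ

110.2936 MJ


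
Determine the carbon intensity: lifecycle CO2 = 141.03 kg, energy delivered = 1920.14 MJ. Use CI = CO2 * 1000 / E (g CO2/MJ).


CI = CO2 * 1000 / E
= 141.03 * 1000 / 1920.14
= 73.4478 g CO2/MJ

73.4478 g CO2/MJ


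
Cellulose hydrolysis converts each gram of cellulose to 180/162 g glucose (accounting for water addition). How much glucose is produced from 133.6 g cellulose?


glucose = cellulose * 180/162
= 133.6 * 180/162
= 148.4444 g

148.4444 g


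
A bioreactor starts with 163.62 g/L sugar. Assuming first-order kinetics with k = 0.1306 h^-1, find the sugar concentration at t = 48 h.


S = S0 * exp(-k * t)
S = 163.62 * exp(-0.1306 * 48)
S = 0.3100 g/L

0.3100 g/L


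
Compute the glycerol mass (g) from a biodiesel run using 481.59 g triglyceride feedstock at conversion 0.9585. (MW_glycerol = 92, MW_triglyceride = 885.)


glycerol = oil * conv * (92/885)
= 481.59 * 0.9585 * 92 / 885
= 47.9860 g

47.9860 g


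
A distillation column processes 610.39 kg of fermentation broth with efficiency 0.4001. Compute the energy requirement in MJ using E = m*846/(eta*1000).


E = m * 846 / (eta * 1000)
= 610.39 * 846 / (0.4001 * 1000)
= 1290.6522 MJ

1290.6522 MJ


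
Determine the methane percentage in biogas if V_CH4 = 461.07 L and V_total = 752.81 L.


CH4% = V_CH4 / V_total * 100
= 461.07 / 752.81 * 100
= 61.2465%

61.2465%


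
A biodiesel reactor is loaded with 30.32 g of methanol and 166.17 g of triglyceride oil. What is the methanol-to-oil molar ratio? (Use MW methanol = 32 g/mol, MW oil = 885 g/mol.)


Molar ratio = n_MeOH / n_oil = (MeOH/32) / (oil/885) = (MeOH * 885) / (32 * oil)
= (30.32 * 885) / (32 * 166.17)
= 5.0463

5.0463


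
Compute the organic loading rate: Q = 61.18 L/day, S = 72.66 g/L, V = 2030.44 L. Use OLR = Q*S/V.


OLR = Q * S / V
= 61.18 * 72.66 / 2030.44
= 2.1893 g/L/day

2.1893 g/L/day


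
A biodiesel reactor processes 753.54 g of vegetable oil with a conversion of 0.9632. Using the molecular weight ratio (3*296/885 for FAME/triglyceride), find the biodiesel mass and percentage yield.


m_FAME = oil * conv * (3 * 296 / 885) = oil * conv * (888/885)
= 753.54 * 0.9632 * 888 / 885
= 728.2701 g
Y = m_FAME / oil * 100 = conv * (888/885) * 100
= 0.9632 * 888 / 885 * 100
= 96.65%

728.2701 g FAME; Y = 96.65%


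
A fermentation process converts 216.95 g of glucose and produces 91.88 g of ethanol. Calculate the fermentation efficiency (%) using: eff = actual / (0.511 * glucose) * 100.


Fermentation efficiency = (actual / (0.511 * glucose)) * 100
= (91.88 / (0.511 * 216.95)) * 100
= 82.8782%

82.8782%


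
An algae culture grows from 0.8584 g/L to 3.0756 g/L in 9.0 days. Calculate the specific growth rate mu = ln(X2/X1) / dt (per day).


mu = ln(X2/X1) / dt
= ln(3.0756/0.8584) / 9.0
= 0.1418 per day

0.1418 per day


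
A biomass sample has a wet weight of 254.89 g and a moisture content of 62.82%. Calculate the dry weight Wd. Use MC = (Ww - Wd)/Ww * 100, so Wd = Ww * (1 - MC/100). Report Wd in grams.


Wd = Ww * (1 - MC/100)
= 254.89 * (1 - 62.82/100)
= 94.7681 g

94.7681 g


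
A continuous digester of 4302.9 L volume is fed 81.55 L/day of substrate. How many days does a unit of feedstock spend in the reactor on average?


HRT = V / Q
= 4302.9 / 81.55
= 52.7639 days

52.7639 days


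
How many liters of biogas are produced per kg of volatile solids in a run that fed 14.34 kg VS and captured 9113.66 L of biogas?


Y = V / VS
= 9113.66 / 14.34
= 635.5411 L/kg VS

635.5411 L/kg VS


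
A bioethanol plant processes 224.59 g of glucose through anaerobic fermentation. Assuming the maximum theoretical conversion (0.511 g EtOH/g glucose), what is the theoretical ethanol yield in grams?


Theoretical ethanol yield: m_EtOH = 0.511 * m_glucose
m_EtOH = 0.511 * 224.59 = 114.7655 g

114.7655 g


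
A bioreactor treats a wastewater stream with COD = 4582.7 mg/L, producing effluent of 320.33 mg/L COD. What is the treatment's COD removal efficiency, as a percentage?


eta = (COD_in - COD_out) / COD_in * 100
= (4582.7 - 320.33) / 4582.7 * 100
= 93.0100%

93.0100%


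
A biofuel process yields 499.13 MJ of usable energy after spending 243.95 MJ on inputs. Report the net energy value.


NEV = E_out - E_in
= 499.13 - 243.95
= 255.1800 MJ

255.1800 MJ


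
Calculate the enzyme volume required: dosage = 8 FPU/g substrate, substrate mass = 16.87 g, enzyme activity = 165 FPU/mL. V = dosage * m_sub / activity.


V = dosage * m_sub / activity
V = 8 * 16.87 / 165
V = 0.8179 mL

0.8179 mL


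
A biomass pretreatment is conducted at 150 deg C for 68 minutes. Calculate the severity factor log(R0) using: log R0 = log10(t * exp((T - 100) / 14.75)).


logR0 = log10(t * exp((T - 100) / 14.75))
= log10(68 * exp((150 - 100) / 14.75))
= 3.3047

3.3047


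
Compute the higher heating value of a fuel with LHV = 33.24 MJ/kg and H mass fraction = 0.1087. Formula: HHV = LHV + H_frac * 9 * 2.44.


HHV = LHV + H_frac * 9 * 2.44
= 33.24 + 0.1087 * 9 * 2.44
= 35.6271 MJ/kg

35.6271 MJ/kg


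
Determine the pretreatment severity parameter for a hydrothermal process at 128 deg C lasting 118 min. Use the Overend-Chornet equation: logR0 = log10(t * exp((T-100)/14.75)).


logR0 = log10(t * exp((T - 100) / 14.75))
= log10(118 * exp((128 - 100) / 14.75))
= 2.8963

2.8963


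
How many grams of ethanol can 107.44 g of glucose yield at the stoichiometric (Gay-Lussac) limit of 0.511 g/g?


Theoretical ethanol yield: m_EtOH = 0.511 * m_glucose
m_EtOH = 0.511 * 107.44 = 54.9018 g

54.9018 g


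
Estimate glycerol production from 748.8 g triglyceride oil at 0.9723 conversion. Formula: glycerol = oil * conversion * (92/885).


glycerol = oil * conv * (92/885)
= 748.8 * 0.9723 * 92 / 885
= 75.6852 g

75.6852 g


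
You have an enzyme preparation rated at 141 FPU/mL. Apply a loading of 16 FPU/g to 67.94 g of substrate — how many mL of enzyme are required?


V = dosage * m_sub / activity
V = 16 * 67.94 / 141
V = 7.7095 mL

7.7095 mL


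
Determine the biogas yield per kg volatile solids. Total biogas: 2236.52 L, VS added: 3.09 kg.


Y = V / VS
= 2236.52 / 3.09
= 723.7929 L/kg VS

723.7929 L/kg VS


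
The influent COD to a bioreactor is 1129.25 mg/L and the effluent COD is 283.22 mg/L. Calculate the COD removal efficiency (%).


eta = (COD_in - COD_out) / COD_in * 100
= (1129.25 - 283.22) / 1129.25 * 100
= 74.9196%

74.9196%


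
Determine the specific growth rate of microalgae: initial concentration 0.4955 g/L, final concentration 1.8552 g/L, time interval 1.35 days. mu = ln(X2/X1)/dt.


mu = ln(X2/X1) / dt
= ln(1.8552/0.4955) / 1.35
= 0.9779 per day

0.9779 per day


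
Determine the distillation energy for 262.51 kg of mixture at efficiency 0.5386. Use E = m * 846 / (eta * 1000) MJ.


E = m * 846 / (eta * 1000)
= 262.51 * 846 / (0.5386 * 1000)
= 412.3347 MJ

412.3347 MJ


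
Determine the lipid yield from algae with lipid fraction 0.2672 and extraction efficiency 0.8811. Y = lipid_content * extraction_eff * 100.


Y = lipid_content * extraction_eff * 100
= 0.2672 * 0.8811 * 100
= 23.5430%

23.5430%


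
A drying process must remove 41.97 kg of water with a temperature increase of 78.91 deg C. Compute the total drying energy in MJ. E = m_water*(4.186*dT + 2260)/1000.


E = m_water * (4.186 * dT + 2260) / 1000
= 41.97 * (4.186 * 78.91 + 2260) / 1000
= 108.7156 MJ

108.7156 MJ


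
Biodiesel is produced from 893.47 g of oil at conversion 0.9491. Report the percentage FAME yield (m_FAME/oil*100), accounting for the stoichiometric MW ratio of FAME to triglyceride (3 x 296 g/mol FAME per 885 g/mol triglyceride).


m_FAME = oil * conv * (3 * 296 / 885) = oil * conv * (888/885)
= 893.47 * 0.9491 * 888 / 885
= 850.8669 g
Y = m_FAME / oil * 100 = conv * (888/885) * 100
= 0.9491 * 888 / 885 * 100
= 95.23%

95.23%


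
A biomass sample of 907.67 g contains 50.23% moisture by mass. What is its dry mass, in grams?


Wd = Ww * (1 - MC/100)
= 907.67 * (1 - 50.23/100)
= 451.7474 g

451.7474 g


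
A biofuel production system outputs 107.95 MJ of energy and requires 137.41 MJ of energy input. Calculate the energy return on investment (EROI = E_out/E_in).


EROI = E_out / E_in
= 107.95 / 137.41
= 0.7856

0.7856
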